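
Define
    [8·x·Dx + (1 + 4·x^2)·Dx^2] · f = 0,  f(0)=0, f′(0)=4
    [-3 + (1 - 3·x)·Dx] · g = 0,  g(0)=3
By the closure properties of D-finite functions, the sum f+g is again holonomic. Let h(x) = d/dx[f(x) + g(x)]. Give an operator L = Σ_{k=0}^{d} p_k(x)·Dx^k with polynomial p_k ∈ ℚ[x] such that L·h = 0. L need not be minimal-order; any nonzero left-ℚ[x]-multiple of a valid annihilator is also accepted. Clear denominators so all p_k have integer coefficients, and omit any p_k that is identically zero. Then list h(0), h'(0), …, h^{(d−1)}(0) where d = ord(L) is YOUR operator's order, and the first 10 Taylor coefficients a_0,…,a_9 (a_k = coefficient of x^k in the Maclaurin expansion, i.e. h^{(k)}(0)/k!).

L = (24 - 288·x - 288·x^2) + (-31 + 24·x - 204·x^2 - 288·x^3)·Dx + (3 - 5·x - 20·x^3 - 48·x^4)·Dx^2  (order 2).
h: a_k = 13, 54, 227, 972, 3709, 13122, 45671, 157464, 532465, 1771470, …
ICs: h(0) = 13, h′(0) = 54.

f: a_k = 0, 4, 0, -16/3, 0, 64/5, 0, -256/7, 0, 1024/9, …
g: a_k = 3, 9, 27, 81, 243, 729, 2187, 6561, 19683, 59049, …
L₀ := lclm(L_f,L_g); ord L₀ ≤ 2+1.
Differentiate: ansatz ord ≤ ord L₀ ⇒ L.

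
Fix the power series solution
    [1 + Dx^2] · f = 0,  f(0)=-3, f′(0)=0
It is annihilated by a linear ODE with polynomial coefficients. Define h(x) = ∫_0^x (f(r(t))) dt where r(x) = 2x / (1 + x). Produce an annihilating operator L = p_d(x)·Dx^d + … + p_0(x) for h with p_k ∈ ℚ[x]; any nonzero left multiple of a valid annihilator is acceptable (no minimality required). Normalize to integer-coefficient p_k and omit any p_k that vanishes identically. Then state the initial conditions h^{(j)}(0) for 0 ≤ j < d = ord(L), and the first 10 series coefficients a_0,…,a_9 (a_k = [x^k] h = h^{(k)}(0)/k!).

L = 4·Dx + (2 + 6·x + 6·x^2 + 2·x^3)·Dx^2 + (1 + 4·x + 6·x^2 + 4·x^3 + x^4)·Dx^3  (order 3).
h: a_k = 0, -3, 0, 2, -3, 16/5, -8/3, 22/15, 3/10, -2354/945, …
ICs: h(0) = 0, h′(0) = -3, h′′(0) = 0.

f: a_k = -3, 0, 3/2, 0, -1/8, 0, 1/240, 0, -1/13440, 0, …
Substitute x→r, Dx→(1/r')Dx; clear ⇒ L₀.
Integrate: L := L₀·Dx.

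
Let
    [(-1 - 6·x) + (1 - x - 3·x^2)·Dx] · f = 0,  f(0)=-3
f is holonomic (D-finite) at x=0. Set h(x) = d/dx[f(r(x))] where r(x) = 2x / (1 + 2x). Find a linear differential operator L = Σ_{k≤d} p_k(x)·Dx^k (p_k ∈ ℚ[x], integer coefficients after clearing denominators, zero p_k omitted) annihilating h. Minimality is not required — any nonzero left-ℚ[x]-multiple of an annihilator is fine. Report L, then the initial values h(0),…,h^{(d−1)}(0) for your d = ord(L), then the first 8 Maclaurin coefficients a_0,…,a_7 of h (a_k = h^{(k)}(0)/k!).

L = (12 + 72·x + 576·x^2 + 672·x^3) + (-1 - 18·x - 48·x^2 + 136·x^3 + 336·x^4)·Dx  (order 1).
h: a_k = -6, -72, 0, -1728, 4320, -41472, 169344, -1050624, …
ICs: h(0) = -6.

f: a_k = -3, -3, -12, -21, -57, -120, -291, -651, …
Substitute x→r, Dx→(1/r')Dx; clear ⇒ L₀.
Derive L from L₀ (diff closure).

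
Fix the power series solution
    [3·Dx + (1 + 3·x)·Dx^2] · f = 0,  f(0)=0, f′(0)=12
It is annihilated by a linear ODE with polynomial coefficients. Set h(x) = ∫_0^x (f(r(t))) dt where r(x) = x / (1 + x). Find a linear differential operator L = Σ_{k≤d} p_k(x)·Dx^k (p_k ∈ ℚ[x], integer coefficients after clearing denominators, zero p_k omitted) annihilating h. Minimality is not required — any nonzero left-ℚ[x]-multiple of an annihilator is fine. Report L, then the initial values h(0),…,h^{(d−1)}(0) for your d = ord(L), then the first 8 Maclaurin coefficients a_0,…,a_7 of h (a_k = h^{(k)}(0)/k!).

f: a_k = 0, 12, -18, 36, -81, 972/5, -486, 8748/7, …
Change of var in L_f (x↦r) gives L₀.
h=∫₀ˣh₀: take L = L₀·Dx.
L = (5 + 8·x)·Dx^2 + (1 + 5·x + 4·x^2)·Dx^3  (order 3).
h: a_k = 0, 0, 6, -10, 21, -51, 682/5, -390, …
ICs: h(0) = 0, h′(0) = 0, h′′(0) = 12.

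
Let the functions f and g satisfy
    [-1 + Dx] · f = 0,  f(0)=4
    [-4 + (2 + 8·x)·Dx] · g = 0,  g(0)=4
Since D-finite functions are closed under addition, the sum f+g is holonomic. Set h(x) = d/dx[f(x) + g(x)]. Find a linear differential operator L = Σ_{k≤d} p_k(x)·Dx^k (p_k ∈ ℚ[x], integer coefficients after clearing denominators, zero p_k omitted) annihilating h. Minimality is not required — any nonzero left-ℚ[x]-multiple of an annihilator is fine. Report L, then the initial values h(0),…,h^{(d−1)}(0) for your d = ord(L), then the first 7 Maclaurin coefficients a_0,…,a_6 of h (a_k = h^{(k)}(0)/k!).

L = (-14 - 8·x) + (11 - 8·x - 16·x^2)·Dx + (3 + 16·x + 16·x^2)·Dx^2  (order 2).
h: a_k = 12, -12, 50, -478/3, 3361/6, -60479/30, 1330561/180, …
ICs: h(0) = 12, h′(0) = -12.

f: a_k = 4, 4, 2, 2/3, 1/6, 1/30, 1/180, …
g: a_k = 4, 8, -8, 16, -40, 112, -336, …
Sum ⇒ L₀ = lclm(L_f,L_g) in ℚ(x)⟨Dx⟩.
Differentiate: ansatz ord ≤ ord L₀ ⇒ L.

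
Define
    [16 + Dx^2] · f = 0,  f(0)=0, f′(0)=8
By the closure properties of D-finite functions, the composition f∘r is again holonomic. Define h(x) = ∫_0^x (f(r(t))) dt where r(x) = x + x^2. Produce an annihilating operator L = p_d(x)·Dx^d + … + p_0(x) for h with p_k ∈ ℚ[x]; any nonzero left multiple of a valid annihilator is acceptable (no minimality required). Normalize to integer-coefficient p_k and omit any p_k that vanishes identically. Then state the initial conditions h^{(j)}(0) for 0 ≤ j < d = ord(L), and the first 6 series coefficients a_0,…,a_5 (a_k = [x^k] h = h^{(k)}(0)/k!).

L = (16 + 96·x + 192·x^2 + 128·x^3)·Dx - 2·Dx^2 + (1 + 2·x)·Dx^3  (order 3).
h: a_k = 0, 0, 4, 8/3, -16/3, -64/5, …
ICs: h(0) = 0, h′(0) = 0, h′′(0) = 8.

f: a_k = 0, 8, 0, -64/3, 0, 256/15, …
Substitute x→r, Dx→(1/r')Dx; clear ⇒ L₀.
∫: right-multiply L₀ by Dx.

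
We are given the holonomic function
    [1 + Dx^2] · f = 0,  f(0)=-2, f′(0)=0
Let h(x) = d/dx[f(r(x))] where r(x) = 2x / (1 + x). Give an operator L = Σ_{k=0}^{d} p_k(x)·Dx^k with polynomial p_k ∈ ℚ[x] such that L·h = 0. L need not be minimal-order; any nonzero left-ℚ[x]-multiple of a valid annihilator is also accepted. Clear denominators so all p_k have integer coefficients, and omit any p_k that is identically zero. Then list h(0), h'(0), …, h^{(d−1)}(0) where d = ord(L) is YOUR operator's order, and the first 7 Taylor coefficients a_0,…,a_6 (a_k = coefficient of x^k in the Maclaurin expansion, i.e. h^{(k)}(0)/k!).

L = (10 + 12·x + 6·x^2) + (6 + 18·x + 18·x^2 + 6·x^3)·Dx + (1 + 4·x + 6·x^2 + 4·x^3 + x^4)·Dx^2  (order 2).
h: a_k = 0, 8, -24, 128/3, -160/3, 616/15, 56/5, …
ICs: h(0) = 0, h′(0) = 8.

f: a_k = -2, 0, 1, 0, -1/12, 0, 1/360, …
h₀=f(r): pull back L_f along r ⇒ L₀.
Differentiate: ansatz ord ≤ ord L₀ ⇒ L.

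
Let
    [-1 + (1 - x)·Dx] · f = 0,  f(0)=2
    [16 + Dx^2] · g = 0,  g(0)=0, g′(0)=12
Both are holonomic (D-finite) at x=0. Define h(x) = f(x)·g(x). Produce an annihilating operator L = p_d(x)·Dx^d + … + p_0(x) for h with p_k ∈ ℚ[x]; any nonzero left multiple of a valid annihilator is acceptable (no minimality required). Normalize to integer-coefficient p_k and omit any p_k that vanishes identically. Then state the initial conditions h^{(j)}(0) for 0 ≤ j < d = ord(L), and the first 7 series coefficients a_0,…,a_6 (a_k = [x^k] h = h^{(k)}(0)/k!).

f: a_k = 2, 2, 2, 2, 2, 2, 2, …
g: a_k = 0, 12, 0, -32, 0, 128/5, 0, …
Product ⇒ symmetric product L₀, ord ≤ 2.
L = (-16 + 16·x) + 2·Dx + (-1 + x)·Dx^2  (order 2).
h: a_k = 0, 24, 24, -40, -40, 56/5, 56/5, …
ICs: h(0) = 0, h′(0) = 24.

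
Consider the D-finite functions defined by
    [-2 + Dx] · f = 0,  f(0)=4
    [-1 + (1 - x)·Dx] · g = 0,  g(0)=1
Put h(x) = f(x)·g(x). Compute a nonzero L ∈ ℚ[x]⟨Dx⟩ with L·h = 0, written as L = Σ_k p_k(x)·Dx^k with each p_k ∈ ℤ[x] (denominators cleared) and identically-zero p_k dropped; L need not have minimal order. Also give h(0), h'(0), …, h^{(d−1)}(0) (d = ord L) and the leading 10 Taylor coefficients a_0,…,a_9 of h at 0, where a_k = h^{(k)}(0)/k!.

L = (3 - 2·x) + (-1 + x)·Dx  (order 1).
h: a_k = 4, 12, 20, 76/3, 28, 436/15, 1324/45, 620/21, 9308/315, 83788/2835, …
ICs: h(0) = 4.

f: a_k = 4, 8, 8, 16/3, 8/3, 16/15, 16/45, 32/315, 8/315, 16/2835, …
g: a_k = 1, 1, 1, 1, 1, 1, 1, 1, 1, 1, …
h₀=f·g: eliminate ⇒ L₀, order ≤ 1·1.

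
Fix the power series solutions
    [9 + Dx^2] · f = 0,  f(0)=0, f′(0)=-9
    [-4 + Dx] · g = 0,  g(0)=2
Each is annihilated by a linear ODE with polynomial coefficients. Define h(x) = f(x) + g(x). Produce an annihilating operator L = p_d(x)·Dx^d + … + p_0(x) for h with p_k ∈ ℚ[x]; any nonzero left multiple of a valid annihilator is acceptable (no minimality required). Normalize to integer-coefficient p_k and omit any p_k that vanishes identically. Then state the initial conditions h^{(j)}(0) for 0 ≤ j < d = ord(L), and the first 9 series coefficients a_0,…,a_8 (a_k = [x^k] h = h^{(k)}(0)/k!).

f: a_k = 0, -9, 0, 27/2, 0, -243/40, 0, 729/560, 0, …
g: a_k = 2, 8, 16, 64/3, 64/3, 256/15, 512/45, 2048/315, 1024/315, …
L₀ := lclm(L_f,L_g); ord L₀ ≤ 2+1.
L = -36 + 9·Dx - 4·Dx^2 + Dx^3  (order 3).
h: a_k = 2, -1, 16, 209/6, 64/3, 1319/120, 512/45, 39329/5040, 1024/315, …
ICs: h(0) = 2, h′(0) = -1, h′′(0) = 32.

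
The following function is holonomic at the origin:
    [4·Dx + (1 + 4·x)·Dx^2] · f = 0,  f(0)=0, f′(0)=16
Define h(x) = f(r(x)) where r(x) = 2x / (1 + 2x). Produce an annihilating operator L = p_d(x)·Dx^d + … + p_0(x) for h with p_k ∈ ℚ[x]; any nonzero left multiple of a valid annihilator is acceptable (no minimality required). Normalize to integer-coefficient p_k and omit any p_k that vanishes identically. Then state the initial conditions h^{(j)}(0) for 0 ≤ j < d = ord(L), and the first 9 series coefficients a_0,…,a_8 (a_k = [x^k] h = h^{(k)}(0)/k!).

L = (12 + 40·x)·Dx + (1 + 12·x + 20·x^2)·Dx^2  (order 2).
h: a_k = 0, 32, -192, 3968/3, -9984, 399872/5, -666624, 39999488/7, -49999872, …
ICs: h(0) = 0, h′(0) = 32.

f: a_k = 0, 16, -32, 256/3, -256, 4096/5, -8192/3, 65536/7, -32768, …
L₀ from L_f via x↦r, Dx↦r'^{-1}Dx.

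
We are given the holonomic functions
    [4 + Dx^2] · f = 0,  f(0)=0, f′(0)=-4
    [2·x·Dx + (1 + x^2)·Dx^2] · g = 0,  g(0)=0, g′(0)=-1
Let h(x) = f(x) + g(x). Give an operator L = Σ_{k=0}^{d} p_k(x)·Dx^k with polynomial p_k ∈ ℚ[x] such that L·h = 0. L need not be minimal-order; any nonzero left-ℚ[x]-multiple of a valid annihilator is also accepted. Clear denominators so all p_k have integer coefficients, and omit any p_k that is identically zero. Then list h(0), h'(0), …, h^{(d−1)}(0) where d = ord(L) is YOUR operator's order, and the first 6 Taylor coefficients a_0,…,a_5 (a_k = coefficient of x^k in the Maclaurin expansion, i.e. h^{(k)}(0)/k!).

L = (-32·x + 80·x^3 + 16·x^5)·Dx + (4 + 32·x^2 + 36·x^4 + 8·x^6)·Dx^2 + (-8·x + 20·x^3 + 4·x^5)·Dx^3 + (1 + 8·x^2 + 9·x^4 + 2·x^6)·Dx^4  (order 4).
h: a_k = 0, -5, 0, 3, 0, -11/15, …
ICs: h(0) = 0, h′(0) = -5, h′′(0) = 0, h′′′(0) = 18.

f: a_k = 0, -4, 0, 8/3, 0, -8/15, …
g: a_k = 0, -1, 0, 1/3, 0, -1/5, …
Sum ⇒ L₀ = lclm(L_f,L_g) in ℚ(x)⟨Dx⟩.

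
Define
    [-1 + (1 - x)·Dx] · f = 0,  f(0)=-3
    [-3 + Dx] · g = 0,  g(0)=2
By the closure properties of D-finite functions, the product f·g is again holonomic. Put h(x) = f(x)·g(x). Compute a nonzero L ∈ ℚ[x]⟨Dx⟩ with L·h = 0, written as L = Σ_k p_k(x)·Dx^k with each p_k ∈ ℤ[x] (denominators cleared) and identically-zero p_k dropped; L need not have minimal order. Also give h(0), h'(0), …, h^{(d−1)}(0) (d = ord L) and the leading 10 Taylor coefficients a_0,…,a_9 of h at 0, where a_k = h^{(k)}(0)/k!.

L = (4 - 3·x) + (-1 + x)·Dx  (order 1).
h: a_k = -6, -24, -51, -78, -393/4, -552/5, -4659/40, -16671/140, -268923/2240, -67413/560, …
ICs: h(0) = -6.

f: a_k = -3, -3, -3, -3, -3, -3, -3, -3, -3, -3, …
g: a_k = 2, 6, 9, 9, 27/4, 81/20, 81/40, 243/280, 729/2240, 243/2240, …
Product ⇒ symmetric product L₀, ord ≤ 1.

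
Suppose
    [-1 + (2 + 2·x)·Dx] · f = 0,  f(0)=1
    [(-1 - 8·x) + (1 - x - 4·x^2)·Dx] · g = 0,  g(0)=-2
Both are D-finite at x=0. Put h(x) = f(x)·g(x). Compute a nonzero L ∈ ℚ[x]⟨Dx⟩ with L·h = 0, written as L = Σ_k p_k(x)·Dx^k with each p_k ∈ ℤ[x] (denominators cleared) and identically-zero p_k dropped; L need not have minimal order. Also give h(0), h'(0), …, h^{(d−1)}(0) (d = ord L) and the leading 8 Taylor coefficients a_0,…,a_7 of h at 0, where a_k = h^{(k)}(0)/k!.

L = (3 + 17·x + 12·x^2) + (-2 + 10·x^2 + 8·x^3)·Dx  (order 1).
h: a_k = -2, -3, -43/4, -183/8, -4211/64, -20141/128, -215295/512, -1075135/1024, …
ICs: h(0) = -2.

f: a_k = 1, 1/2, -1/8, 1/16, -5/128, 7/256, -21/1024, 33/2048, …
g: a_k = -2, -2, -10, -18, -58, -130, -362, -882, …
h₀=f·g: eliminate ⇒ L₀, order ≤ 1·1.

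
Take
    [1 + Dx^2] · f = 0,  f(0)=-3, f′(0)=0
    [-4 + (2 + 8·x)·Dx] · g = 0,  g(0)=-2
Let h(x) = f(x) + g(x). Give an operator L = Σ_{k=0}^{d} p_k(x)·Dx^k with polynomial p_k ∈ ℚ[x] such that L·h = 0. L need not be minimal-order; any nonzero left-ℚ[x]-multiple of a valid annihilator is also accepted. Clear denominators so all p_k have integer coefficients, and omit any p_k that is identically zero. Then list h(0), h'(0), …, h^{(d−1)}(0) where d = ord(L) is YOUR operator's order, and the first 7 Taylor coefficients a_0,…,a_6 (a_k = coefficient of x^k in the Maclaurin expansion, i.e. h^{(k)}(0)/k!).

f: a_k = -3, 0, 3/2, 0, -1/8, 0, 1/240, …
g: a_k = -2, -4, 4, -8, 20, -56, 168, …
Weyl lclm of L_f,L_g ⇒ L₀ (ord ≤ 3).
L = (-26 - 16·x - 32·x^2) + (-3 - 4·x + 48·x^2 + 64·x^3)·Dx + (-26 - 16·x - 32·x^2)·Dx^2 + (-3 - 4·x + 48·x^2 + 64·x^3)·Dx^3  (order 3).
h: a_k = -5, -4, 11/2, -8, 159/8, -56, 40321/240, …
ICs: h(0) = -5, h′(0) = -4, h′′(0) = 11.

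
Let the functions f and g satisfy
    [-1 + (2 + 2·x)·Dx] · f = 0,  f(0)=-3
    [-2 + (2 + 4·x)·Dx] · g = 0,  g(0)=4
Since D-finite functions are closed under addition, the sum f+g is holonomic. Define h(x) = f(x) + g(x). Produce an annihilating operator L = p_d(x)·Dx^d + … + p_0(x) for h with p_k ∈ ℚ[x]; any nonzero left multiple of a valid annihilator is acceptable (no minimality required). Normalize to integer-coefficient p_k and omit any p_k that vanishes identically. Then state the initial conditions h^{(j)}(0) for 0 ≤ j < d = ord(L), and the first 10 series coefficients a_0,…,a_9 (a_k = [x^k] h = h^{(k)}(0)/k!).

L = -1 + (3 + 4·x)·Dx + (2 + 6·x + 4·x^2)·Dx^2  (order 2).
h: a_k = 1, 5/2, -13/8, 29/16, -305/128, 875/256, -5313/1024, 16797/2048, -438009/32768, 1462175/65536, …
ICs: h(0) = 1, h′(0) = 5/2.

f: a_k = -3, -3/2, 3/8, -3/16, 15/128, -21/256, 63/1024, -99/2048, 1287/32768, -2145/65536, …
g: a_k = 4, 4, -2, 2, -5/2, 7/2, -21/4, 33/4, -429/32, 715/32, …
h₀=f+g: left-lcm gives L₀, ord ≤ 2.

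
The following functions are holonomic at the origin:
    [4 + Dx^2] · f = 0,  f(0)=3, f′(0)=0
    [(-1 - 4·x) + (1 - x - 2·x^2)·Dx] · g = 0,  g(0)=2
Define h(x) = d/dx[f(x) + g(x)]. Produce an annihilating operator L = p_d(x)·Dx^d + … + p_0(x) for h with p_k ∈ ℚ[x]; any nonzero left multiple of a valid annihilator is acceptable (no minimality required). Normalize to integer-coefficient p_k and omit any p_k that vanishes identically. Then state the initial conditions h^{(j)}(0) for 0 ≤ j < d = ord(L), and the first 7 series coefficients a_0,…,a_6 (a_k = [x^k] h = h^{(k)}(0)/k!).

f: a_k = 3, 0, -6, 0, 2, 0, -4/15, …
g: a_k = 2, 2, 6, 10, 22, 42, 86, …
f+g: L₀ = lclm(L_f,L_g), ord ≤ 2+1.
Differentiate: ansatz ord ≤ ord L₀ ⇒ L.
L = (576 + 2400·x + 5616·x^2 + 3360·x^3 + 3840·x^4 + 1152·x^5 + 768·x^6) + (-68 - 236·x + 240·x^2 + 488·x^3 + 560·x^4 + 672·x^5 + 448·x^6 + 256·x^7)·Dx + (144 + 600·x + 1404·x^2 + 840·x^3 + 960·x^4 + 288·x^5 + 192·x^6)·Dx^2 + (-17 - 59·x + 60·x^2 + 122·x^3 + 140·x^4 + 168·x^5 + 112·x^6 + 64·x^7)·Dx^3  (order 3).
h: a_k = 2, 0, 30, 96, 210, 2572/5, 1190, …
ICs: h(0) = 2, h′(0) = 0, h′′(0) = 60.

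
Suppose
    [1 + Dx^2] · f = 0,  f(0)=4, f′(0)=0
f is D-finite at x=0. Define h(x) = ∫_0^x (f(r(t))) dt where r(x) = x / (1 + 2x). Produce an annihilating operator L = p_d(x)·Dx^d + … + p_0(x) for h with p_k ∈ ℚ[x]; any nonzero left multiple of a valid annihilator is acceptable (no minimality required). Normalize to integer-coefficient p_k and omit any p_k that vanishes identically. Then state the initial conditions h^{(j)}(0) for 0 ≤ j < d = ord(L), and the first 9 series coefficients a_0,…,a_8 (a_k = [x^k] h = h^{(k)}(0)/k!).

f: a_k = 4, 0, -2, 0, 1/6, 0, -1/180, 0, 1/10080, …
L₀ from L_f via x↦r, Dx↦r'^{-1}Dx.
Integrate: L := L₀·Dx.
L = Dx + (4 + 24·x + 48·x^2 + 32·x^3)·Dx^2 + (1 + 8·x + 24·x^2 + 32·x^3 + 16·x^4)·Dx^3  (order 3).
h: a_k = 0, 4, 0, -2/3, 2, -143/30, 94/9, -3943/180, 1787/40, …
ICs: h(0) = 0, h′(0) = 4, h′′(0) = 0.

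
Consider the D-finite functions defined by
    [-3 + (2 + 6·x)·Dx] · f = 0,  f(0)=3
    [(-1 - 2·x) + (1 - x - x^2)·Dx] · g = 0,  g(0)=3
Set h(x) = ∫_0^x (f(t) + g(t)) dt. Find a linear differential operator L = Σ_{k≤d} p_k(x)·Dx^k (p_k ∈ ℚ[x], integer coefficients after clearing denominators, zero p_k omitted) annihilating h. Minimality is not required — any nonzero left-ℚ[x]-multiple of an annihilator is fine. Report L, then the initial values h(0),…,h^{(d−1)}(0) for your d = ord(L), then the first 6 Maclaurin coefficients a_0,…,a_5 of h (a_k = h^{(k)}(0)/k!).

f: a_k = 3, 9/2, -27/8, 81/16, -1215/128, 5103/256, …
g: a_k = 3, 3, 6, 9, 15, 24, …
h₀=f+g: left-lcm gives L₀, ord ≤ 2.
h=∫h₀ ⇒ L = L₀·Dx.
L = (33 + 117·x + 117·x^2 + 90·x^3)·Dx + (-25 - 102·x - 303·x^2 - 378·x^3 - 225·x^4)·Dx^2 + (-2 + 22·x + 90·x^2 - 38·x^3 - 198·x^4 - 90·x^5)·Dx^3  (order 3).
h: a_k = 0, 6, 15/4, 7/8, 225/64, 141/128, …
ICs: h(0) = 0, h′(0) = 6, h′′(0) = 15/2.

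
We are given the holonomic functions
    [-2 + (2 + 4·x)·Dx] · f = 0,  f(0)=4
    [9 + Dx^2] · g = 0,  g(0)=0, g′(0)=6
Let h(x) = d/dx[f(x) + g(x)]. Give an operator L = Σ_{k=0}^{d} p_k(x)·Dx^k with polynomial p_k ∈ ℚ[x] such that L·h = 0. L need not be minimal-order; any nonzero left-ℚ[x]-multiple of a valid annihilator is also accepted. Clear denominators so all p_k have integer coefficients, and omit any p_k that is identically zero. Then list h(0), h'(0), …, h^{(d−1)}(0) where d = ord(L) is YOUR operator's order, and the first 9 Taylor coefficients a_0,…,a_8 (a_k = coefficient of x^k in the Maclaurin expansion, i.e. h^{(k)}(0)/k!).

L = (-18 - 27·x - 27·x^2) + (-9 - 45·x - 81·x^2 - 54·x^3)·Dx + (-2 - 3·x - 3·x^2)·Dx^2 + (-1 - 5·x - 9·x^2 - 6·x^3)·Dx^3  (order 3).
h: a_k = 10, -4, -21, -10, 151/4, -63/2, 2067/40, -429/4, 452637/2240, …
ICs: h(0) = 10, h′(0) = -4, h′′(0) = -42.

f: a_k = 4, 4, -2, 2, -5/2, 7/2, -21/4, 33/4, -429/32, …
g: a_k = 0, 6, 0, -9, 0, 81/20, 0, -243/280, 0, …
h₀=f+g: left-lcm gives L₀, ord ≤ 3.
Differentiate: ansatz ord ≤ ord L₀ ⇒ L.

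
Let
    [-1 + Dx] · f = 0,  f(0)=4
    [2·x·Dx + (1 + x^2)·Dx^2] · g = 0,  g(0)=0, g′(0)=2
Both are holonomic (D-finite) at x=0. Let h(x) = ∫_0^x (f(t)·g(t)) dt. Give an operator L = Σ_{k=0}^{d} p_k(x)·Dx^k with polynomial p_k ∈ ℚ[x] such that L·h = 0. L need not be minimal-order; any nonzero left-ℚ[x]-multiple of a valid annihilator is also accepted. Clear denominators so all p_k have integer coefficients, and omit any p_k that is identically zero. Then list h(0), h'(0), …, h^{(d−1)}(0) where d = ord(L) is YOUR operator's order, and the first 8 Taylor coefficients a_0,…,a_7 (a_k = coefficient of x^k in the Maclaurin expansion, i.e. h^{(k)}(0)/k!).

f: a_k = 4, 4, 2, 2/3, 1/6, 1/30, 1/180, 1/1260, …
g: a_k = 0, 2, 0, -2/3, 0, 2/5, 0, -2/7, …
L₀ := L_f ⊗_s L_g (sym. prod.), ord ≤ 2.
h=∫h₀ ⇒ L = L₀·Dx.
L = (1 - 2·x + x^2)·Dx + (-2 + 2·x - 2·x^2)·Dx^2 + (1 + x^2)·Dx^3  (order 3).
h: a_k = 0, 0, 4, 8/3, 1/3, -4/15, 1/10, 11/63, …
ICs: h(0) = 0, h′(0) = 0, h′′(0) = 8.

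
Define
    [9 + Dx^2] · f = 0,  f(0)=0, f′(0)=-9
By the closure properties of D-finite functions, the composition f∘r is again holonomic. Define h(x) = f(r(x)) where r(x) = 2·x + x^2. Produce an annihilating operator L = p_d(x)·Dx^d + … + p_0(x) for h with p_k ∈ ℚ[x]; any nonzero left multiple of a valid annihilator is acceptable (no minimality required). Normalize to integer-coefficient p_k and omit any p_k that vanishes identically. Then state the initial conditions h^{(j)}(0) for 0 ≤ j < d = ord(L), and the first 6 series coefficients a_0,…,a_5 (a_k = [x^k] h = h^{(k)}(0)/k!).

f: a_k = 0, -9, 0, 27/2, 0, -243/40, …
Substitute x→r, Dx→(1/r')Dx; clear ⇒ L₀.
L = (36 + 108·x + 108·x^2 + 36·x^3) - Dx + (1 + x)·Dx^2  (order 2).
h: a_k = 0, -18, -9, 108, 162, -567/5, …
ICs: h(0) = 0, h′(0) = -18.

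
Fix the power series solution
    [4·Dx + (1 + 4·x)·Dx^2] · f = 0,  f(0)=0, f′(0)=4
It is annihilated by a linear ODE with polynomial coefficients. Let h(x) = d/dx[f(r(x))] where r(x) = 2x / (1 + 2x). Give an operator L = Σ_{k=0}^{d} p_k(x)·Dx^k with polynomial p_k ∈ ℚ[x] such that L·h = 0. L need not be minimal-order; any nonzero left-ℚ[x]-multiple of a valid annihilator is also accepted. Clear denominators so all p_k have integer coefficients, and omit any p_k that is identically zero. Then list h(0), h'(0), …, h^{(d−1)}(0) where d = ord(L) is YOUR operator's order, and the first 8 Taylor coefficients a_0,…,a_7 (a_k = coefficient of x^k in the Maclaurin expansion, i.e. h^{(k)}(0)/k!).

f: a_k = 0, 4, -8, 64/3, -64, 1024/5, -2048/3, 16384/7, …
Substitute x→r, Dx→(1/r')Dx; clear ⇒ L₀.
h₀' ⇒ L via d/dx closure of L₀.
L = (12 + 40·x) + (1 + 12·x + 20·x^2)·Dx  (order 1).
h: a_k = 8, -96, 992, -9984, 99968, -999936, 9999872, -99999744, …
ICs: h(0) = 8.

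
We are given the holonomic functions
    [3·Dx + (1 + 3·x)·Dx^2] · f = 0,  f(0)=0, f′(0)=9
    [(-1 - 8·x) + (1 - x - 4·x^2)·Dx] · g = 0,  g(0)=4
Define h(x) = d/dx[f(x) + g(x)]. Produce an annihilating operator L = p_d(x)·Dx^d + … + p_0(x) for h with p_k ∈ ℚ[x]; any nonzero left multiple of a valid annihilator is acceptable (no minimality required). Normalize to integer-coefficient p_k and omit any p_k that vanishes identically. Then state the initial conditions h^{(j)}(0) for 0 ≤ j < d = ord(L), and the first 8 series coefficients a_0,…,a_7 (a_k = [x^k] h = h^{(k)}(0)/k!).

f: a_k = 0, 9, -27/2, 27, -243/4, 729/5, -729/2, 6561/7, …
g: a_k = 4, 4, 20, 36, 116, 260, 724, 1764, …
Weyl lclm of L_f,L_g ⇒ L₀ (ord ≤ 3).
h₀' ⇒ L via d/dx closure of L₀.
L = (-342 - 2178·x - 6624·x^2 - 6336·x^3 - 6912·x^4) + (-36 - 696·x - 4356·x^2 - 10176·x^3 - 12960·x^4 - 11520·x^5)·Dx + (13 + 101·x + 191·x^2 - 225·x^3 - 1440·x^4 - 2928·x^5 - 2304·x^6)·Dx^2  (order 2).
h: a_k = 13, 13, 189, 221, 2029, 2157, 18909, 17597, …
ICs: h(0) = 13, h′(0) = 13.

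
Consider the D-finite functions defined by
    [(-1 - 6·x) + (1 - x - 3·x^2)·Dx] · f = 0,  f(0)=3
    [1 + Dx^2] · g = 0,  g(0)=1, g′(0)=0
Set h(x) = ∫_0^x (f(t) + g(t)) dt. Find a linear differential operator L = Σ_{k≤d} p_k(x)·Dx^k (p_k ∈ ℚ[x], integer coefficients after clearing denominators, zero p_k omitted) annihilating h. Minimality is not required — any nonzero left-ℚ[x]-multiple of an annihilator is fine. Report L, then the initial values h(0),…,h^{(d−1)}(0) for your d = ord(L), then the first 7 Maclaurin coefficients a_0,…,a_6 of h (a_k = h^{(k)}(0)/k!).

f: a_k = 3, 3, 12, 21, 57, 120, 291, …
g: a_k = 1, 0, -1/2, 0, 1/24, 0, -1/720, …
L₀ := lclm(L_f,L_g); ord L₀ ≤ 1+2.
∫: right-multiply L₀ by Dx.
L = (43 + 292·x + 307·x^2 + 624·x^3 + 45·x^4 + 54·x^5)·Dx + (-9 - 7·x - 6·x^2 + 91·x^3 + 144·x^4 + 27·x^5 + 27·x^6)·Dx^2 + (43 + 292·x + 307·x^2 + 624·x^3 + 45·x^4 + 54·x^5)·Dx^3 + (-9 - 7·x - 6·x^2 + 91·x^3 + 144·x^4 + 27·x^5 + 27·x^6)·Dx^4  (order 4).
h: a_k = 0, 4, 3/2, 23/6, 21/4, 1369/120, 20, …
ICs: h(0) = 0, h′(0) = 4, h′′(0) = 3, h′′′(0) = 23.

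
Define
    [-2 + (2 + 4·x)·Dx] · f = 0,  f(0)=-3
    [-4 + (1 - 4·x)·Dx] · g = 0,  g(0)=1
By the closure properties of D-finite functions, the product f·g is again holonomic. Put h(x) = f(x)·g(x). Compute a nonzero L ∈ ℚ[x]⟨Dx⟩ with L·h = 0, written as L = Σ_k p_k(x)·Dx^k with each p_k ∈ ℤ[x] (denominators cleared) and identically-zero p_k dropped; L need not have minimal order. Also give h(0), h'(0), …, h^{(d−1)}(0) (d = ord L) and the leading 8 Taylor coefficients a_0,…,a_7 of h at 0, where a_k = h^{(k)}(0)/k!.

L = (5 + 4·x) + (-1 + 2·x + 8·x^2)·Dx  (order 1).
h: a_k = -3, -15, -117/2, -471/2, -7521/8, -30105/8, -240777/16, -963207/16, …
ICs: h(0) = -3.

f: a_k = -3, -3, 3/2, -3/2, 15/8, -21/8, 63/16, -99/16, …
g: a_k = 1, 4, 16, 64, 256, 1024, 4096, 16384, …
Product ⇒ symmetric product L₀, ord ≤ 1.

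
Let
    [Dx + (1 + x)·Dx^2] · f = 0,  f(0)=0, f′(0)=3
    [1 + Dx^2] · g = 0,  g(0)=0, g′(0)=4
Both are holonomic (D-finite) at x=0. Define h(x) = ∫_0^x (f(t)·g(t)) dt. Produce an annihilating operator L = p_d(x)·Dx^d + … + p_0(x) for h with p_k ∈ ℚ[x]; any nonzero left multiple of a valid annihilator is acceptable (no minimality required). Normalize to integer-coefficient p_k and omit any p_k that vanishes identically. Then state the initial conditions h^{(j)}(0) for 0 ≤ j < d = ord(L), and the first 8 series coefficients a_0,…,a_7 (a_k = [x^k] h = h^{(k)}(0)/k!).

L = (-3 + 6·x + 19·x^2 + 16·x^3 + 4·x^4)·Dx + (4 + 20·x + 24·x^2 + 8·x^3)·Dx^2 + (20·x + 42·x^2 + 32·x^3 + 8·x^4)·Dx^3 + (4 + 20·x + 24·x^2 + 8·x^3)·Dx^4 + (3 + 14·x + 23·x^2 + 16·x^3 + 4·x^4)·Dx^5  (order 5).
h: a_k = 0, 0, 0, 4, -3/2, 2/5, -1/3, 11/42, …
ICs: h(0) = 0, h′(0) = 0, h′′(0) = 0, h′′′(0) = 24, h′′′′(0) = -36.

f: a_k = 0, 3, -3/2, 1, -3/4, 3/5, -1/2, 3/7, …
g: a_k = 0, 4, 0, -2/3, 0, 1/30, 0, -1/1260, …
h₀=f·g: eliminate ⇒ L₀, order ≤ 2·2.
h=∫₀ˣh₀: take L = L₀·Dx.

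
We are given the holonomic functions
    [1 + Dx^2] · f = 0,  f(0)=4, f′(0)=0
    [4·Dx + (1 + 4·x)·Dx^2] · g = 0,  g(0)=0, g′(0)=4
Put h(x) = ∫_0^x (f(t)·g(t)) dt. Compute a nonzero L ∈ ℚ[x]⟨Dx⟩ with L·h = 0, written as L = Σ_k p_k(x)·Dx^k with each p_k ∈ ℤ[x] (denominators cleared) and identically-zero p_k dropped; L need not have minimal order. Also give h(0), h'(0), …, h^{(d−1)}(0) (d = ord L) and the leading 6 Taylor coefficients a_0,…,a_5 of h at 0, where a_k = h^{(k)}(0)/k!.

f: a_k = 4, 0, -2, 0, 1/6, 0, …
g: a_k = 0, 4, -8, 64/3, -64, 1024/5, …
h₀=f·g: eliminate ⇒ L₀, order ≤ 2·2.
∫: right-multiply L₀ by Dx.
L = (-147 - 144·x - 224·x^2 + 256·x^3 + 256·x^4)·Dx + (-56 - 160·x + 384·x^2 + 512·x^3)·Dx^2 + (-150 - 160·x - 192·x^2 + 512·x^3 + 512·x^4)·Dx^3 + (-56 - 160·x + 384·x^2 + 512·x^3)·Dx^4 + (-3 - 16·x + 32·x^2 + 256·x^3 + 256·x^4)·Dx^5  (order 5).
h: a_k = 0, 0, 8, -32/3, 58/3, -48, …
ICs: h(0) = 0, h′(0) = 0, h′′(0) = 16, h′′′(0) = -64, h′′′′(0) = 464.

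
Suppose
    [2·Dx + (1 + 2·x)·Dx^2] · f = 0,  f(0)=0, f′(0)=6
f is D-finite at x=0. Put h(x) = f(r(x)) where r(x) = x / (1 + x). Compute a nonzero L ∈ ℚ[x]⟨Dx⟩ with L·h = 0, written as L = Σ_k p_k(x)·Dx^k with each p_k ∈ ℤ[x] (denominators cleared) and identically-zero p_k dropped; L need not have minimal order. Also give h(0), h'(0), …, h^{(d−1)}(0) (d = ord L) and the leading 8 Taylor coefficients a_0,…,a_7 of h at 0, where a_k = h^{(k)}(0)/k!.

L = (4 + 6·x)·Dx + (1 + 4·x + 3·x^2)·Dx^2  (order 2).
h: a_k = 0, 6, -12, 26, -60, 726/5, -364, 6558/7, …
ICs: h(0) = 0, h′(0) = 6.

f: a_k = 0, 6, -6, 8, -12, 96/5, -32, 384/7, …
f∘r: x↦r, Dx↦Dx/r' in L_f ⇒ L₀.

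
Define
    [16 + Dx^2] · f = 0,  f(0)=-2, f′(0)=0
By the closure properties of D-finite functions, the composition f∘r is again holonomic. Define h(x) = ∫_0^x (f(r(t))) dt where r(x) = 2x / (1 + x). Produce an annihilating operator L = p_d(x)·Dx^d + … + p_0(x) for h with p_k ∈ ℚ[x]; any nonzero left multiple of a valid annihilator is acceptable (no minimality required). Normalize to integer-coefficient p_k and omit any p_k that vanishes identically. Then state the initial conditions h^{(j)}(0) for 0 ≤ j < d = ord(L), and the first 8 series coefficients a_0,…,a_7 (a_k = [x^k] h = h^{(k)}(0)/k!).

f: a_k = -2, 0, 16, 0, -64/3, 0, 512/45, 0, …
h₀=f(r): pull back L_f along r ⇒ L₀.
h=∫h₀ ⇒ L = L₀·Dx.
L = 64·Dx + (2 + 6·x + 6·x^2 + 2·x^3)·Dx^2 + (1 + 4·x + 6·x^2 + 4·x^3 + x^4)·Dx^3  (order 3).
h: a_k = 0, -2, 0, 64/3, -32, -448/15, 1664/9, -106432/315, …
ICs: h(0) = 0, h′(0) = -2, h′′(0) = 0.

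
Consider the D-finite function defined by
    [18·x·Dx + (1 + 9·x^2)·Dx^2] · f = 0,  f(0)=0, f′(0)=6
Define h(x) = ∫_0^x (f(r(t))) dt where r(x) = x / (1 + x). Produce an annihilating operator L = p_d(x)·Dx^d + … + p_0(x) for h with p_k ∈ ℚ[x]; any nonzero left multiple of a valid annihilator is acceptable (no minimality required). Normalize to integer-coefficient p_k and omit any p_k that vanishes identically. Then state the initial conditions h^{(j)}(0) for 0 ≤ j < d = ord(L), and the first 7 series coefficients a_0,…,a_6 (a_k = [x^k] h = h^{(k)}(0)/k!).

L = (2 + 20·x)·Dx^2 + (1 + 2·x + 10·x^2)·Dx^3  (order 3).
h: a_k = 0, 0, 3, -2, -3, 48/5, -4/5, …
ICs: h(0) = 0, h′(0) = 0, h′′(0) = 6.

f: a_k = 0, 6, 0, -18, 0, 486/5, 0, …
Change of var in L_f (x↦r) gives L₀.
∫: right-multiply L₀ by Dx.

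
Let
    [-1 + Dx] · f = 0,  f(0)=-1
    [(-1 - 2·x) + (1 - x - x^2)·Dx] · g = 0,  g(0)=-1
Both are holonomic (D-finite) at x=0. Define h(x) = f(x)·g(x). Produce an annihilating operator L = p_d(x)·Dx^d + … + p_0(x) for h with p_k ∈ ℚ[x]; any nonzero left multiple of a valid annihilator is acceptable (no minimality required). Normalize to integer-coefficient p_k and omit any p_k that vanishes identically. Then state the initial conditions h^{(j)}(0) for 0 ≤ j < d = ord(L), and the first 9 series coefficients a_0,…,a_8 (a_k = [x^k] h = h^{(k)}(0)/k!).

f: a_k = -1, -1, -1/2, -1/6, -1/24, -1/120, -1/720, -1/5040, -1/40320, …
g: a_k = -1, -1, -2, -3, -5, -8, -13, -21, -34, …
L₀ := L_f ⊗_s L_g (sym. prod.), ord ≤ 1.
L = (2 + x - x^2) + (-1 + x + x^2)·Dx  (order 1).
h: a_k = 1, 2, 7/2, 17/3, 221/24, 893/60, 17347/720, 98221/2520, 2542969/40320, …
ICs: h(0) = 1.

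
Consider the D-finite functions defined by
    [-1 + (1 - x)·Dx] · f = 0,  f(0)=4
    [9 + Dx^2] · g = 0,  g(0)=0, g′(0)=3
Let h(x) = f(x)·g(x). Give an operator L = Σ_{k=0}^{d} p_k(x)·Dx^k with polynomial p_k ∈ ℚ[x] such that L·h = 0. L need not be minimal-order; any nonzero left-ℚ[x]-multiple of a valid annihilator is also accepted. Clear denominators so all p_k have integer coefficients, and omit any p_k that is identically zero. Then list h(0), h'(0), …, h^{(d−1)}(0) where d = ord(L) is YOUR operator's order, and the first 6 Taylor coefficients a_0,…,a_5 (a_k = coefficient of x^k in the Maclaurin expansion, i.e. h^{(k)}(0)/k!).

L = (-9 + 9·x) + 2·Dx + (-1 + x)·Dx^2  (order 2).
h: a_k = 0, 12, 12, -6, -6, 21/10, …
ICs: h(0) = 0, h′(0) = 12.

f: a_k = 4, 4, 4, 4, 4, 4, …
g: a_k = 0, 3, 0, -9/2, 0, 81/40, …
Product ⇒ symmetric product L₀, ord ≤ 2.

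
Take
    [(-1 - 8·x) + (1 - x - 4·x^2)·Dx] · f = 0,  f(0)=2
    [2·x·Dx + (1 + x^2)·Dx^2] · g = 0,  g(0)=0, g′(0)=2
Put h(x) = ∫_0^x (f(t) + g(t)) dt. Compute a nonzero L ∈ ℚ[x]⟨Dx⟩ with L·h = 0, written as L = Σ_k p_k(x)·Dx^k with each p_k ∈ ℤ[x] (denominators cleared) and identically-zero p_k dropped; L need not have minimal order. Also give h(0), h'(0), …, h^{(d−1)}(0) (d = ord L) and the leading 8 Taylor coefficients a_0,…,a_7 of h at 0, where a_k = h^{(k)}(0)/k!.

f: a_k = 2, 2, 10, 18, 58, 130, 362, 882, …
g: a_k = 0, 2, 0, -2/3, 0, 2/5, 0, -2/7, …
Sum ⇒ L₀ = lclm(L_f,L_g) in ℚ(x)⟨Dx⟩.
Integrate: L := L₀·Dx.
L = (-10 + 40·x + 478·x^2 + 864·x^3 + 2496·x^4 + 384·x^6)·Dx^2 + (28 + 246·x + 316·x^2 + 1182·x^3 + 752·x^4 + 2048·x^5 + 48·x^6 + 384·x^7)·Dx^3 + (-5 - 8·x - 32·x^2 + 104·x^3 + 197·x^4 + 128·x^5 + 288·x^6 + 16·x^7 + 64·x^8)·Dx^4  (order 4).
h: a_k = 0, 2, 2, 10/3, 13/3, 58/5, 326/15, 362/7, …
ICs: h(0) = 0, h′(0) = 2, h′′(0) = 4, h′′′(0) = 20.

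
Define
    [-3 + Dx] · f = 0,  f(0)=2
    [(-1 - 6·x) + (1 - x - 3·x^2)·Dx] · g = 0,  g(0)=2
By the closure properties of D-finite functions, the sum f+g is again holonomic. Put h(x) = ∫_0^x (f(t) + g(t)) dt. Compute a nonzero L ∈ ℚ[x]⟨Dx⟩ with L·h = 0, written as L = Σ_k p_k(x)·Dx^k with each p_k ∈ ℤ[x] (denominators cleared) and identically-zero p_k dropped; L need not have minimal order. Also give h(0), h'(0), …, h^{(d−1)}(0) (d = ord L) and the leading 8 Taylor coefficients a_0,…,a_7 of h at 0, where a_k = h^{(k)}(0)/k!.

f: a_k = 2, 6, 9, 9, 27/4, 81/20, 81/40, 243/280, …
g: a_k = 2, 2, 8, 14, 38, 80, 194, 434, …
Weyl lclm of L_f,L_g ⇒ L₀ (ord ≤ 2).
∫: right-multiply L₀ by Dx.
L = (15 + 9·x + 243·x^2 + 162·x^3)·Dx + (1 - 36·x - 99·x^2 + 54·x^3 + 81·x^4)·Dx^2 + (-2 + 11·x + 6·x^2 - 36·x^3 - 27·x^4)·Dx^3  (order 3).
h: a_k = 0, 4, 4, 17/3, 23/4, 179/20, 1681/120, 7841/280, …
ICs: h(0) = 0, h′(0) = 4, h′′(0) = 8.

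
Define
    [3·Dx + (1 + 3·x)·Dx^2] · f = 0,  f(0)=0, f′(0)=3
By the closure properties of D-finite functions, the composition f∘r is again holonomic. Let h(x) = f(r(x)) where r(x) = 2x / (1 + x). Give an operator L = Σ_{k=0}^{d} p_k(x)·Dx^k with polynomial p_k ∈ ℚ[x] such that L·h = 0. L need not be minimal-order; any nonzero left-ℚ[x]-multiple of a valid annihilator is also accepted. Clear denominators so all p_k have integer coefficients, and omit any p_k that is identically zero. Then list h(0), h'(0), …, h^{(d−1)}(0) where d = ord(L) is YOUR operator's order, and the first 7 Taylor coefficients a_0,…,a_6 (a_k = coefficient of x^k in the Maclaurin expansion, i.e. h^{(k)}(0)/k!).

L = (8 + 14·x)·Dx + (1 + 8·x + 7·x^2)·Dx^2  (order 2).
h: a_k = 0, 6, -24, 114, -600, 16806/5, -19608, …
ICs: h(0) = 0, h′(0) = 6.

f: a_k = 0, 3, -9/2, 9, -81/4, 243/5, -243/2, …
h₀=f(r): pull back L_f along r ⇒ L₀.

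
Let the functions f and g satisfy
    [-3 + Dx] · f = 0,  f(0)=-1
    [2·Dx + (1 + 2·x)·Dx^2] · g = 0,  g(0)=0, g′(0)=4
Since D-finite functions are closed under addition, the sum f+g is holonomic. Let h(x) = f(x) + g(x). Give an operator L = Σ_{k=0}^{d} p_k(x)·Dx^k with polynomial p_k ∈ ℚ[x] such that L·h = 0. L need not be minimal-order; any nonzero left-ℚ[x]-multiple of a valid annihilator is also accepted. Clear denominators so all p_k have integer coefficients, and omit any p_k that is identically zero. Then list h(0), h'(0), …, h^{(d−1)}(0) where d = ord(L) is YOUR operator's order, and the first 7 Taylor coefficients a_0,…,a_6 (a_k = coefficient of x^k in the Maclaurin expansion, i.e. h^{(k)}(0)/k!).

f: a_k = -1, -3, -9/2, -9/2, -27/8, -81/40, -81/80, …
g: a_k = 0, 4, -4, 16/3, -8, 64/5, -64/3, …
Sum ⇒ L₀ = lclm(L_f,L_g) in ℚ(x)⟨Dx⟩.
L = (-42 - 36·x)·Dx + (-1 - 36·x - 36·x^2)·Dx^2 + (5 + 16·x + 12·x^2)·Dx^3  (order 3).
h: a_k = -1, 1, -17/2, 5/6, -91/8, 431/40, -5363/240, …
ICs: h(0) = -1, h′(0) = 1, h′′(0) = -17.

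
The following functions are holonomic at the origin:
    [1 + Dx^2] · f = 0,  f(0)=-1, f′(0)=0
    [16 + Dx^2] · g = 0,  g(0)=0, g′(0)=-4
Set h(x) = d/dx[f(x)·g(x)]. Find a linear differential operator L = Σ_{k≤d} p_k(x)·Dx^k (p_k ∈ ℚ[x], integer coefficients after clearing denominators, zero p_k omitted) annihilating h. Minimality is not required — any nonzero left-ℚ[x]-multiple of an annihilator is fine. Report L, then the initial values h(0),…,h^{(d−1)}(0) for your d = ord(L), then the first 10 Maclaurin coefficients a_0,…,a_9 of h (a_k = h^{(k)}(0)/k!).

L = 225 + 34·Dx^2 + Dx^4  (order 4).
h: a_k = 4, 0, -38, 0, 421/6, 0, -10039/180, 0, 246601/10080, 0, …
ICs: h(0) = 4, h′(0) = 0, h′′(0) = -76, h′′′(0) = 0.

f: a_k = -1, 0, 1/2, 0, -1/24, 0, 1/720, 0, -1/40320, 0, …
g: a_k = 0, -4, 0, 32/3, 0, -128/15, 0, 1024/315, 0, -2048/2835, …
f·g: L₀ = L_f ⊗_s L_g, ord ≤ 2·2.
h=h₀': d/dx-closure on L₀ ⇒ L.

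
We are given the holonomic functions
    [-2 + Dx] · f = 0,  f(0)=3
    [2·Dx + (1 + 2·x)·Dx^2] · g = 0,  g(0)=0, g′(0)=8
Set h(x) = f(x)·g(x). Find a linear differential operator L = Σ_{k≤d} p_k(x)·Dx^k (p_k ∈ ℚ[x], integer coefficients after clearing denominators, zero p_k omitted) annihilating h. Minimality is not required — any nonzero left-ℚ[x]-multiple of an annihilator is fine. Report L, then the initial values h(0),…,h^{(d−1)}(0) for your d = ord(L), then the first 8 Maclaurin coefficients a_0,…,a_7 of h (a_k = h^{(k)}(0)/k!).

f: a_k = 3, 6, 6, 4, 2, 4/5, 4/15, 8/105, …
g: a_k = 0, 8, -8, 32/3, -16, 128/5, -128/3, 512/7, …
f·g: L₀ = L_f ⊗_s L_g, ord ≤ 1·2.
L = 8·x + (-2 - 8·x)·Dx + (1 + 2·x)·Dx^2  (order 2).
h: a_k = 0, 24, 24, 32, 0, 144/5, -112/3, 1472/21, …
ICs: h(0) = 0, h′(0) = 24.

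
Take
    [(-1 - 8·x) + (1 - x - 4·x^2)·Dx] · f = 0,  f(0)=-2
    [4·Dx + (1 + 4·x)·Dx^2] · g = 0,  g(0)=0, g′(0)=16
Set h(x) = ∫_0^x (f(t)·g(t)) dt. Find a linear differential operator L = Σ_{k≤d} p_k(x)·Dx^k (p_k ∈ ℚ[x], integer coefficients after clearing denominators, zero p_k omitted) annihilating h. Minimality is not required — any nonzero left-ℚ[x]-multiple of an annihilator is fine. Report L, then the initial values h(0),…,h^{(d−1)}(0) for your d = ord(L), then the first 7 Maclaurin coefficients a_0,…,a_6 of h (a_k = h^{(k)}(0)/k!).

L = (12 + 64·x)·Dx + (-2 + 28·x + 80·x^2)·Dx^2 + (-1 - 3·x + 8·x^2 + 16·x^3)·Dx^3  (order 3).
h: a_k = 0, 0, -16, 32/3, -200/3, 224/3, -17488/45, …
ICs: h(0) = 0, h′(0) = 0, h′′(0) = -32.

f: a_k = -2, -2, -10, -18, -58, -130, -362, …
g: a_k = 0, 16, -32, 256/3, -256, 4096/5, -8192/3, …
Product ⇒ symmetric product L₀, ord ≤ 2.
h=∫₀ˣh₀: take L = L₀·Dx.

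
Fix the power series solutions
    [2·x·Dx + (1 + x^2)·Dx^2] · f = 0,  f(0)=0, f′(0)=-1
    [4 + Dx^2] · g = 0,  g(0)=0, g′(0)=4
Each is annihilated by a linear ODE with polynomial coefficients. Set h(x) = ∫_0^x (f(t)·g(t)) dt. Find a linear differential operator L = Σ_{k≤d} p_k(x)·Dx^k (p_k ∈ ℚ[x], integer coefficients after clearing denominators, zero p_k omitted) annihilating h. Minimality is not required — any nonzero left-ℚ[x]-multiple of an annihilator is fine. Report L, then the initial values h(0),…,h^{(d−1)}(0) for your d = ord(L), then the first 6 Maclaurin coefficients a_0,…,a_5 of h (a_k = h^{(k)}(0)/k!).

L = (160 + 464·x^2 + 464·x^4 + 256·x^6 + 64·x^8)·Dx + (96·x + 224·x^3 + 192·x^5 + 64·x^7)·Dx^2 + (60 + 188·x^2 + 216·x^4 + 128·x^6 + 32·x^8)·Dx^3 + (24·x + 56·x^3 + 48·x^5 + 16·x^7)·Dx^4 + (5 + 18·x^2 + 25·x^4 + 16·x^6 + 4·x^8)·Dx^5  (order 5).
h: a_k = 0, 0, 0, -4/3, 0, 4/5, …
ICs: h(0) = 0, h′(0) = 0, h′′(0) = 0, h′′′(0) = -8, h′′′′(0) = 0.

f: a_k = 0, -1, 0, 1/3, 0, -1/5, …
g: a_k = 0, 4, 0, -8/3, 0, 8/15, …
Sym-product of L_f,L_g gives L₀ (≤ ord 4).
Integrate: L := L₀·Dx.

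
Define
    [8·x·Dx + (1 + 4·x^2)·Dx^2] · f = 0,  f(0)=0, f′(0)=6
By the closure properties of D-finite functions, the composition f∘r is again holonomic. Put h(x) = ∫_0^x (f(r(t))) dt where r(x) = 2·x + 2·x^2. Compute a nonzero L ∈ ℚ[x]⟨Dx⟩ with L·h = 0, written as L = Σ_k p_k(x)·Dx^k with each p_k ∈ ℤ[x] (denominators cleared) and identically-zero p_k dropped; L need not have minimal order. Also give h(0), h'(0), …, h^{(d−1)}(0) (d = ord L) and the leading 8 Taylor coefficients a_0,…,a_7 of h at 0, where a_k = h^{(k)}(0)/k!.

f: a_k = 0, 6, 0, -8, 0, 96/5, 0, -384/7, …
Substitute x→r, Dx→(1/r')Dx; clear ⇒ L₀.
h=∫₀ˣh₀: take L = L₀·Dx.
L = (-2 + 32·x + 128·x^2 + 192·x^3 + 96·x^4)·Dx^2 + (1 + 2·x + 16·x^2 + 64·x^3 + 80·x^4 + 32·x^5)·Dx^3  (order 3).
h: a_k = 0, 0, 6, 4, -16, -192/5, 352/5, 3008/7, …
ICs: h(0) = 0, h′(0) = 0, h′′(0) = 12.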